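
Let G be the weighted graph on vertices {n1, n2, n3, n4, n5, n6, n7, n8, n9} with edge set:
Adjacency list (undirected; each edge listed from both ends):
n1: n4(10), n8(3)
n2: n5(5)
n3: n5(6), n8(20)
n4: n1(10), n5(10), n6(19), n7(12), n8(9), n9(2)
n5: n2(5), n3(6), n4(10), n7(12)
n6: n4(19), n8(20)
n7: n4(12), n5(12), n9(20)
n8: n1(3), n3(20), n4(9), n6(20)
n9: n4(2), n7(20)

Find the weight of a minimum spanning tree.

66

Grow the tree from n4 using Prim:
Step 1: cheapest edge leaving the tree is n4–n9 (2); add n9.
Step 2: cheapest edge leaving the tree is n4–n8 (9); add n8.
Step 3: cheapest edge leaving the tree is n1–n8 (3); add n1.
Step 4: cheapest edge leaving the tree is n4–n5 (10); add n5.
Step 5: cheapest edge leaving the tree is n2–n5 (5); add n2.
Step 6: cheapest edge leaving the tree is n3–n5 (6); add n3.
Step 7: cheapest edge leaving the tree is n4–n7 (12); add n7.
Step 8: cheapest edge leaving the tree is n4–n6 (19); add n6.
MST edges: n4–n9, n4–n8, n1–n8, n4–n5, n2–n5, n3–n5, n4–n7, n4–n6; total weight 2+9+3+10+5+6+12+19 = 66.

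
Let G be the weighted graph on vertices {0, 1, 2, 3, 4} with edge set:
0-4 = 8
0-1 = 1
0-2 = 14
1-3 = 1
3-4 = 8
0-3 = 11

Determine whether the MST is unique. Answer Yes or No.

No

Kruskal's algorithm — process edges by increasing weight (ties by edge label):
0-1 (1): add. Components now {0,1} {2} {3} {4}
1-3 (1): add. Components now {0,1,3} {2} {4}
0-4 (8): add. Components now {0,1,3,4} {2}
3-4 (8): skip — 3 and 4 already connected.
0-3 (11): skip — 0 and 3 already connected.
0-2 (14): add. Components now {0,1,2,3,4}
Non-tree edge 3-4 has weight 8, equal to the heaviest edge on its tree cycle — swapping gives another MST of the same weight. Not unique.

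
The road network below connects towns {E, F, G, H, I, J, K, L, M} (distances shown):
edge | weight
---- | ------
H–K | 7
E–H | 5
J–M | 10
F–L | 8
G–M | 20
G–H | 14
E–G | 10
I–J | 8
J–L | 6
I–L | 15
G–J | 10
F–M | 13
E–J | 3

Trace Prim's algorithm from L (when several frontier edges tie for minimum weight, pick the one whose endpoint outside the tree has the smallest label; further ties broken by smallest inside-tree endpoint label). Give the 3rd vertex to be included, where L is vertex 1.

Prim's algorithm from L:
Step 1: cheapest edge leaving the tree is J–L (6); add J.
Step 2: cheapest edge leaving the tree is E–J (3); add E.
Step 3: cheapest edge leaving the tree is E–H (5); add H.
Step 4: cheapest edge leaving the tree is H–K (7); add K.
Step 5: cheapest edge leaving the tree is F–L (8); add F.
Step 6: cheapest edge leaving the tree is I–J (8); add I.
Step 7: cheapest edge leaving the tree is E–G (10); add G.
Step 8: cheapest edge leaving the tree is J–M (10); add M.
Vertex order: L, J, E, H, K, F, I, G, M. The 3rd vertex is E.

E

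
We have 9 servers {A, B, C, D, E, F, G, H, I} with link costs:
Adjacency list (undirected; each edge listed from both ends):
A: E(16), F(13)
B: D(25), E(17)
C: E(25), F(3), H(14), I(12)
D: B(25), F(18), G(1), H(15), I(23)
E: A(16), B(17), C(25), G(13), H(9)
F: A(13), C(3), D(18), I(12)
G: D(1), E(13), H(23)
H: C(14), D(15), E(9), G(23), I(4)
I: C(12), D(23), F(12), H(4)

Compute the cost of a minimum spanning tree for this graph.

Prim, starting at E.
Step 1: cheapest edge leaving the tree is E–H (9); add H.
Step 2: cheapest edge leaving the tree is H–I (4); add I.
Step 3: cheapest edge leaving the tree is C–I (12); add C.
Step 4: cheapest edge leaving the tree is C–F (3); add F.
Step 5: cheapest edge leaving the tree is A–F (13); add A.
Step 6: cheapest edge leaving the tree is E–G (13); add G.
Step 7: cheapest edge leaving the tree is D–G (1); add D.
Step 8: cheapest edge leaving the tree is B–E (17); add B.
MST edges: E–H, H–I, C–I, C–F, A–F, E–G, D–G, B–E; total weight 9+4+12+3+13+13+1+17 = 72.

72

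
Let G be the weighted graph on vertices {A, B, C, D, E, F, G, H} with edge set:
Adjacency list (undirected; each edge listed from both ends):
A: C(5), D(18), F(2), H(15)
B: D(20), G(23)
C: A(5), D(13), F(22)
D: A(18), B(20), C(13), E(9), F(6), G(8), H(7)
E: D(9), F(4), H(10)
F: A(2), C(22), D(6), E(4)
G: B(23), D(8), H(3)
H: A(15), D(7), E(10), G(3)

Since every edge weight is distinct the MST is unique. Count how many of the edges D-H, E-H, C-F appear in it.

1

Kruskal: consider edges lightest-first.
A-F (2): add — endpoints in different components.
G-H (3): add — endpoints in different components.
E-F (4): add — endpoints in different components.
A-C (5): add — endpoints in different components.
D-F (6): add — endpoints in different components.
D-H (7): add — endpoints in different components.
D-G (8): skip — D and G already connected.
D-E (9): skip — D and E already connected.
E-H (10): skip — E and H already connected.
C-D (13): skip — C and D already connected.
A-H (15): skip — A and H already connected.
A-D (18): skip — A and D already connected.
B-D (20): add — endpoints in different components.
MST edge set: {A-F, G-H, E-F, A-C, D-F, D-H, B-D}.
Of the listed edges, {D-H} are in the MST → 1.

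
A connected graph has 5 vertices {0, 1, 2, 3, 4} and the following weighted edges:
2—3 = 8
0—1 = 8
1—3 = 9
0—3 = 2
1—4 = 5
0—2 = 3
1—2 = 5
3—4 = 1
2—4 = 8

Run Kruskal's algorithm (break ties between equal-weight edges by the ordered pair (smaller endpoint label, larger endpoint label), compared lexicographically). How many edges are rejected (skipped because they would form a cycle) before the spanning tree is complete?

Kruskal's algorithm — process edges by increasing weight (ties by edge label):
3—4 (1): add — endpoints in different components.
0—3 (2): add — endpoints in different components.
0—2 (3): add — endpoints in different components.
1—2 (5): add — endpoints in different components.
Edges rejected before the tree was complete: 0.

0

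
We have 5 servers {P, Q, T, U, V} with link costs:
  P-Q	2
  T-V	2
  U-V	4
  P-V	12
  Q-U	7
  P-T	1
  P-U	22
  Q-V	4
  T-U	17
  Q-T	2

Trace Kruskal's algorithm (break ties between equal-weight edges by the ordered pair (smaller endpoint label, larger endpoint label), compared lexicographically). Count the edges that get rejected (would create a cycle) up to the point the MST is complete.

2

Kruskal's algorithm — process edges by increasing weight (ties by edge label):
P-T (1): add. Components now {V} {Q} {U} {P,T}
P-Q (2): add. Components now {V} {P,Q,T} {U}
Q-T (2): skip — Q and T already connected.
T-V (2): add. Components now {P,Q,T,V} {U}
Q-V (4): skip — V and Q already connected.
U-V (4): add. Components now {P,Q,T,U,V}
Edges rejected before the tree was complete: 2.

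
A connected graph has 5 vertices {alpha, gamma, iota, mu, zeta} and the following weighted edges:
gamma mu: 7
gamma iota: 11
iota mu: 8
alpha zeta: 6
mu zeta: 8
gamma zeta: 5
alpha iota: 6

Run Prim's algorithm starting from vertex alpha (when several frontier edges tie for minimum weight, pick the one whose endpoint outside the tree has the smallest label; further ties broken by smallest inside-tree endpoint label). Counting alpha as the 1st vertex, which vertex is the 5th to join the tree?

mu

Prim, starting at alpha.
Step 1: cheapest edge leaving the tree is alpha iota (6); add iota.
Step 2: cheapest edge leaving the tree is alpha zeta (6); add zeta.
Step 3: cheapest edge leaving the tree is gamma zeta (5); add gamma.
Step 4: cheapest edge leaving the tree is gamma mu (7); add mu.
Vertex order: alpha, iota, zeta, gamma, mu. The 5th vertex is mu.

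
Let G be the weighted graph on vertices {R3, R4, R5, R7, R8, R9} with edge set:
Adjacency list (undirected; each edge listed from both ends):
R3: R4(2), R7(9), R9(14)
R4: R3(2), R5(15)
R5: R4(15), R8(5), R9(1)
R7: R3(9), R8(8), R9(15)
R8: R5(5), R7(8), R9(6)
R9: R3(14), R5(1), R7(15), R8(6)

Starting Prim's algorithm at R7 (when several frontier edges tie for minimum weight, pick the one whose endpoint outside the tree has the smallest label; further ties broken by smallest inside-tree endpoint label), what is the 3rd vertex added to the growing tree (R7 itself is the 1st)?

R5

Prim's algorithm from R7:
Step 1: frontier [R7—R8 8, R3—R7 9, R7—R9 15] → take R7—R8 (8); add R8.
Step 2: frontier [R3—R7 9, R7—R9 15, R5—R8 5, R8—R9 6] → take R5—R8 (5); add R5.
Step 3: frontier [R5—R9 1, R4—R5 15, R3—R7 9, R7—R9 15, R8—R9 6] → take R5—R9 (1); add R9.
Step 4: frontier [R4—R5 15, R3—R7 9, R3—R9 14] → take R3—R7 (9); add R3.
Step 5: frontier [R3—R4 2, R4—R5 15] → take R3—R4 (2); add R4.
Vertex order: R7, R8, R5, R9, R3, R4. The 3rd vertex is R5.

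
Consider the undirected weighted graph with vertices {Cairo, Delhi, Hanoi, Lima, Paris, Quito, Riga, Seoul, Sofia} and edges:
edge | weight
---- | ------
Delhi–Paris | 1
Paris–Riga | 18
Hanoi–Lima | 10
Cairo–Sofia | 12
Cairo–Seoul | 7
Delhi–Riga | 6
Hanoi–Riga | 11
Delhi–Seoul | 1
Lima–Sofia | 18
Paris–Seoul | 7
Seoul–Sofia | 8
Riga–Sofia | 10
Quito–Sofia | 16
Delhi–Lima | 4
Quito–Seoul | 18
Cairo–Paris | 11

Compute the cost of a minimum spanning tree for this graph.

Prim's algorithm from Paris:
Step 1: cheapest edge leaving the tree is Delhi–Paris (1); add Delhi.
Step 2: cheapest edge leaving the tree is Delhi–Seoul (1); add Seoul.
Step 3: cheapest edge leaving the tree is Delhi–Lima (4); add Lima.
Step 4: cheapest edge leaving the tree is Delhi–Riga (6); add Riga.
Step 5: cheapest edge leaving the tree is Cairo–Seoul (7); add Cairo.
Step 6: cheapest edge leaving the tree is Seoul–Sofia (8); add Sofia.
Step 7: cheapest edge leaving the tree is Hanoi–Lima (10); add Hanoi.
Step 8: cheapest edge leaving the tree is Quito–Sofia (16); add Quito.
MST edges: Delhi–Paris, Delhi–Seoul, Delhi–Lima, Delhi–Riga, Cairo–Seoul, Seoul–Sofia, Hanoi–Lima, Quito–Sofia; total weight 1+1+4+6+7+8+10+16 = 53.

53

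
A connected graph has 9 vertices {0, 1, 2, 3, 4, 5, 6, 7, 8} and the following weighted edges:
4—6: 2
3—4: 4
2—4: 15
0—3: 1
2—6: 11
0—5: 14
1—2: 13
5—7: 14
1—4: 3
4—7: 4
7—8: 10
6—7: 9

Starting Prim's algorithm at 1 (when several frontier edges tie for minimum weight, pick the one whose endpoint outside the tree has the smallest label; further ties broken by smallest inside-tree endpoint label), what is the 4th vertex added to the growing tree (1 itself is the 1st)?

Grow the tree from 1 using Prim:
Step 1: cheapest edge leaving the tree is 1—4 (3); add 4.
Step 2: cheapest edge leaving the tree is 4—6 (2); add 6.
Step 3: cheapest edge leaving the tree is 3—4 (4); add 3.
Step 4: cheapest edge leaving the tree is 0—3 (1); add 0.
Step 5: cheapest edge leaving the tree is 4—7 (4); add 7.
Step 6: cheapest edge leaving the tree is 7—8 (10); add 8.
Step 7: cheapest edge leaving the tree is 2—6 (11); add 2.
Step 8: cheapest edge leaving the tree is 0—5 (14); add 5.
Vertex order: 1, 4, 6, 3, 0, 7, 8, 2, 5. The 4th vertex is 3.

3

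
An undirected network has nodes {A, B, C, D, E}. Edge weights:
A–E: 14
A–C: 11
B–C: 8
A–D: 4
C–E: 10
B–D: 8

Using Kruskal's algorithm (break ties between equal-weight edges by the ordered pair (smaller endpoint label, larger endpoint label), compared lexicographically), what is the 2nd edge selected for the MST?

Kruskal's algorithm — process edges by increasing weight (ties by edge label):
A–D (4): add — endpoints in different components.
B–C (8): add — endpoints in different components.
B–D (8): add — endpoints in different components.
C–E (10): add — endpoints in different components.
The 2nd edge added is B–C.

B-C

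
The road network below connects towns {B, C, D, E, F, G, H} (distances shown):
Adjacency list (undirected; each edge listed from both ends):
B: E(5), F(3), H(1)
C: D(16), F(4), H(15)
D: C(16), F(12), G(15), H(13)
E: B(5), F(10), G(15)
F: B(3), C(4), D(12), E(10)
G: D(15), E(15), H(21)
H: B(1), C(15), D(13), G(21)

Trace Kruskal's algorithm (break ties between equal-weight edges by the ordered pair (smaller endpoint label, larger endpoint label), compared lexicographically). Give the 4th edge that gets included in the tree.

B-E

Kruskal's algorithm — process edges by increasing weight (ties by edge label):
B-H (1): add — endpoints in different components.
B-F (3): add — endpoints in different components.
C-F (4): add — endpoints in different components.
B-E (5): add — endpoints in different components.
E-F (10): skip — E and F already connected.
D-F (12): add — endpoints in different components.
D-H (13): skip — D and H already connected.
C-H (15): skip — C and H already connected.
D-G (15): add — endpoints in different components.
The 4th edge added is B-E.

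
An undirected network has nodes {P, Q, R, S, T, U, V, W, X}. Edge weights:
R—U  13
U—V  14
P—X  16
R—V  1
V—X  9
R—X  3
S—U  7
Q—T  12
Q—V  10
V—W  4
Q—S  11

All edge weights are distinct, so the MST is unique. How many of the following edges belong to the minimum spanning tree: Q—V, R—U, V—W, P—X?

Sort edges by weight, then run Kruskal:
R—V (1): add — endpoints in different components.
R—X (3): add — endpoints in different components.
V—W (4): add — endpoints in different components.
S—U (7): add — endpoints in different components.
V—X (9): skip — V and X already connected.
Q—V (10): add — endpoints in different components.
Q—S (11): add — endpoints in different components.
Q—T (12): add — endpoints in different components.
R—U (13): skip — U and R already connected.
U—V (14): skip — U and V already connected.
P—X (16): add — endpoints in different components.
MST edge set: {R—V, R—X, V—W, S—U, Q—V, Q—S, Q—T, P—X}.
Of the listed edges, {Q—V, V—W, P—X} are in the MST → 3.

3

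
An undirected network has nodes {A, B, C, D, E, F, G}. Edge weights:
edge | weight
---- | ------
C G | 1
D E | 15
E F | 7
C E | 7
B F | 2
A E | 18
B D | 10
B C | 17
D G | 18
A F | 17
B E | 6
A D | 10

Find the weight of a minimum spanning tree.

36

Grow the tree from E using Prim:
Step 1: cheapest edge leaving the tree is B E (6); add B.
Step 2: cheapest edge leaving the tree is B F (2); add F.
Step 3: cheapest edge leaving the tree is C E (7); add C.
Step 4: cheapest edge leaving the tree is C G (1); add G.
Step 5: cheapest edge leaving the tree is B D (10); add D.
Step 6: cheapest edge leaving the tree is A D (10); add A.
MST edges: B E, B F, C E, C G, B D, A D; total weight 6+2+7+1+10+10 = 36.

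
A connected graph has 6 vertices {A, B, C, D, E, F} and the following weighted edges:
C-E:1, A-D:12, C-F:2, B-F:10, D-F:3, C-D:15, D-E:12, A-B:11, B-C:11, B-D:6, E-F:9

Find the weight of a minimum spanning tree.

23

Sort edges by weight, then run Kruskal:
C-E (1): add. Components now {A} {B} {C,E} {D} {F}
C-F (2): add. Components now {A} {B} {C,E,F} {D}
D-F (3): add. Components now {A} {B} {C,D,E,F}
B-D (6): add. Components now {A} {B,C,D,E,F}
E-F (9): skip — E and F already connected.
B-F (10): skip — B and F already connected.
A-B (11): add. Components now {A,B,C,D,E,F}
MST edges: C-E, C-F, D-F, B-D, A-B; total weight 1+2+3+6+11 = 23.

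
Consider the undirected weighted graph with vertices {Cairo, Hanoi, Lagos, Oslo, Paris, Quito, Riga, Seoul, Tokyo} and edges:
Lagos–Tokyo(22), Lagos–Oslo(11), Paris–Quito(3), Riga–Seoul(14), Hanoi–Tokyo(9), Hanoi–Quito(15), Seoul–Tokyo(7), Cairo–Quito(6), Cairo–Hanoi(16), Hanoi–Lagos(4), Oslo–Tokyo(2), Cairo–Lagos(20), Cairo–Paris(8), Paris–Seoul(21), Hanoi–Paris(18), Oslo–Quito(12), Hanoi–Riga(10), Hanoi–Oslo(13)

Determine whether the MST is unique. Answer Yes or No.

Kruskal's algorithm — process edges by increasing weight (ties by edge label):
Oslo–Tokyo (2): add — endpoints in different components.
Paris–Quito (3): add — endpoints in different components.
Hanoi–Lagos (4): add — endpoints in different components.
Cairo–Quito (6): add — endpoints in different components.
Seoul–Tokyo (7): add — endpoints in different components.
Cairo–Paris (8): skip — Cairo and Paris already connected.
Hanoi–Tokyo (9): add — endpoints in different components.
Hanoi–Riga (10): add — endpoints in different components.
Lagos–Oslo (11): skip — Oslo and Lagos already connected.
Oslo–Quito (12): add — endpoints in different components.
Every non-tree edge has weight strictly greater than the heaviest edge on the tree path between its endpoints, so the MST is unique.

Yes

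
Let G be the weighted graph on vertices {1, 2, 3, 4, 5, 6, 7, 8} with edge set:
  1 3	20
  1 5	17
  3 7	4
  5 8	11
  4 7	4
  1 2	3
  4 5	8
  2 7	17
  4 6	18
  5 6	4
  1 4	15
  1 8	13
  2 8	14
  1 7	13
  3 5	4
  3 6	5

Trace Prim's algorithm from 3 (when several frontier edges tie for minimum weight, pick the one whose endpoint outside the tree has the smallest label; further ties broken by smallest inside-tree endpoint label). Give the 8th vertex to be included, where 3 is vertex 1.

Prim's algorithm from 3:
Step 1: cheapest edge leaving the tree is 3 5 (4); add 5.
Step 2: cheapest edge leaving the tree is 5 6 (4); add 6.
Step 3: cheapest edge leaving the tree is 3 7 (4); add 7.
Step 4: cheapest edge leaving the tree is 4 7 (4); add 4.
Step 5: cheapest edge leaving the tree is 5 8 (11); add 8.
Step 6: cheapest edge leaving the tree is 1 7 (13); add 1.
Step 7: cheapest edge leaving the tree is 1 2 (3); add 2.
Vertex order: 3, 5, 6, 7, 4, 8, 1, 2. The 8th vertex is 2.

2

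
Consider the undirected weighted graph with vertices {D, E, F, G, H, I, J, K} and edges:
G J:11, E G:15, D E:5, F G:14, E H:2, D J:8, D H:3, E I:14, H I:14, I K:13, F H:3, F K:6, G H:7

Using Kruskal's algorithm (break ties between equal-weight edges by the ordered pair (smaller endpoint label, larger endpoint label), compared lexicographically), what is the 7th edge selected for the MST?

Kruskal's algorithm — process edges by increasing weight (ties by edge label):
E H (2): add — endpoints in different components.
D H (3): add — endpoints in different components.
F H (3): add — endpoints in different components.
D E (5): skip — D and E already connected.
F K (6): add — endpoints in different components.
G H (7): add — endpoints in different components.
D J (8): add — endpoints in different components.
G J (11): skip — G and J already connected.
I K (13): add — endpoints in different components.
The 7th edge added is I K.

I-K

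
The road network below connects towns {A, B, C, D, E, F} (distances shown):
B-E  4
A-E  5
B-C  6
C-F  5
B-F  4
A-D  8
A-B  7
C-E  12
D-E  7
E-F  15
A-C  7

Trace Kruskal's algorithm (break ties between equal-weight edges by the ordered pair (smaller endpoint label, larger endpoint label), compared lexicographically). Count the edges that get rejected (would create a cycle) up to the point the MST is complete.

3

Kruskal: consider edges lightest-first.
B-E (4): add. Components now {A} {B,E} {C} {D} {F}
B-F (4): add. Components now {A} {B,E,F} {C} {D}
A-E (5): add. Components now {A,B,E,F} {C} {D}
C-F (5): add. Components now {A,B,C,E,F} {D}
B-C (6): skip — B and C already connected.
A-B (7): skip — A and B already connected.
A-C (7): skip — A and C already connected.
D-E (7): add. Components now {A,B,C,D,E,F}
Edges rejected before the tree was complete: 3.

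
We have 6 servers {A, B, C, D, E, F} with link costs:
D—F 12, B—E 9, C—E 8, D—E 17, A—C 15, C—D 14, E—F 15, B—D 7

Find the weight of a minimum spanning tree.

Prim's algorithm from B:
Step 1: cheapest edge leaving the tree is B—D (7); add D.
Step 2: cheapest edge leaving the tree is B—E (9); add E.
Step 3: cheapest edge leaving the tree is C—E (8); add C.
Step 4: cheapest edge leaving the tree is D—F (12); add F.
Step 5: cheapest edge leaving the tree is A—C (15); add A.
MST edges: B—D, B—E, C—E, D—F, A—C; total weight 7+9+8+12+15 = 51.

51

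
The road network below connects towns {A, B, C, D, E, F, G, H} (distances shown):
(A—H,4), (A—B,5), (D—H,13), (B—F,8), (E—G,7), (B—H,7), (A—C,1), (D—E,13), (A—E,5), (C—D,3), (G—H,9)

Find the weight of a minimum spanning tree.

33

Kruskal: consider edges lightest-first.
A—C (1): add — endpoints in different components.
C—D (3): add — endpoints in different components.
A—H (4): add — endpoints in different components.
A—B (5): add — endpoints in different components.
A—E (5): add — endpoints in different components.
B—H (7): skip — B and H already connected.
E—G (7): add — endpoints in different components.
B—F (8): add — endpoints in different components.
MST edges: A—C, C—D, A—H, A—B, A—E, E—G, B—F; total weight 1+3+4+5+5+7+8 = 33.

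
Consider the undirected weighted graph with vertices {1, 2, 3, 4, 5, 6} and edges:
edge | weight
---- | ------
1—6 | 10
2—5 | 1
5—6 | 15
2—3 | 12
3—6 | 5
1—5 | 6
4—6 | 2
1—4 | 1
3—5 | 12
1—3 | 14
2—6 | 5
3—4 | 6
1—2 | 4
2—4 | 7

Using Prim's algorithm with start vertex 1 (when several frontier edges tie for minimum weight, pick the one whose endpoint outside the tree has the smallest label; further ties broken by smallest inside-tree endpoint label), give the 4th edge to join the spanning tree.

2-5

Prim, starting at 1.
Step 1: cheapest edge leaving the tree is 1—4 (1); add 4.
Step 2: cheapest edge leaving the tree is 4—6 (2); add 6.
Step 3: cheapest edge leaving the tree is 1—2 (4); add 2.
Step 4: cheapest edge leaving the tree is 2—5 (1); add 5.
Step 5: cheapest edge leaving the tree is 3—6 (5); add 3.
The 4th edge added is 2—5.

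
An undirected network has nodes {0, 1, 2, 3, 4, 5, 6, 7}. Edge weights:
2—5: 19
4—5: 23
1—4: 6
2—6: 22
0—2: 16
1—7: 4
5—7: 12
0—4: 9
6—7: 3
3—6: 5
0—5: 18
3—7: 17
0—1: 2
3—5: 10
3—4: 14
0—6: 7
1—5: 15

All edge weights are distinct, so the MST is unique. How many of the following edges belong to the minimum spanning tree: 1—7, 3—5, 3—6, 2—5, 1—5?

Sort edges by weight, then run Kruskal:
0—1 (2): add — endpoints in different components.
6—7 (3): add — endpoints in different components.
1—7 (4): add — endpoints in different components.
3—6 (5): add — endpoints in different components.
1—4 (6): add — endpoints in different components.
0—6 (7): skip — 0 and 6 already connected.
0—4 (9): skip — 0 and 4 already connected.
3—5 (10): add — endpoints in different components.
5—7 (12): skip — 5 and 7 already connected.
3—4 (14): skip — 3 and 4 already connected.
1—5 (15): skip — 1 and 5 already connected.
0—2 (16): add — endpoints in different components.
MST edge set: {0—1, 6—7, 1—7, 3—6, 1—4, 3—5, 0—2}.
Of the listed edges, {1—7, 3—5, 3—6} are in the MST → 3.

3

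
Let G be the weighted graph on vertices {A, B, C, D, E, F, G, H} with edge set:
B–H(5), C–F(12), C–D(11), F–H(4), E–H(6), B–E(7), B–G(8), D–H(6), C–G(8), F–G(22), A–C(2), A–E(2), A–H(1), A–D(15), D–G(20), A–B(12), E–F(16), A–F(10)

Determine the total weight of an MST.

Grow the tree from H using Prim:
Step 1: cheapest edge leaving the tree is A–H (1); add A.
Step 2: cheapest edge leaving the tree is A–C (2); add C.
Step 3: cheapest edge leaving the tree is A–E (2); add E.
Step 4: cheapest edge leaving the tree is F–H (4); add F.
Step 5: cheapest edge leaving the tree is B–H (5); add B.
Step 6: cheapest edge leaving the tree is D–H (6); add D.
Step 7: cheapest edge leaving the tree is B–G (8); add G.
MST edges: A–H, A–C, A–E, F–H, B–H, D–H, B–G; total weight 1+2+2+4+5+6+8 = 28.

28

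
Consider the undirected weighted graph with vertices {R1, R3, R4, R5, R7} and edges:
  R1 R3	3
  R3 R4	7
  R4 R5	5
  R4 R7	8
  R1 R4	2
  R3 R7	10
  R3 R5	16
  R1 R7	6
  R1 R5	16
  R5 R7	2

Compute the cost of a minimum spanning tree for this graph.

Grow the tree from R5 using Prim:
Step 1: frontier [R5 R7 2, R4 R5 5, R1 R5 16, R3 R5 16] → take R5 R7 (2); add R7.
Step 2: frontier [R4 R5 5, R1 R5 16, R3 R5 16, R1 R7 6, R4 R7 8, R3 R7 10] → take R4 R5 (5); add R4.
Step 3: frontier [R1 R4 2, R3 R4 7, R1 R5 16, R3 R5 16, R1 R7 6, R3 R7 10] → take R1 R4 (2); add R1.
Step 4: frontier [R1 R3 3, R3 R4 7, R3 R5 16, R3 R7 10] → take R1 R3 (3); add R3.
MST edges: R5 R7, R4 R5, R1 R4, R1 R3; total weight 2+5+2+3 = 12.

12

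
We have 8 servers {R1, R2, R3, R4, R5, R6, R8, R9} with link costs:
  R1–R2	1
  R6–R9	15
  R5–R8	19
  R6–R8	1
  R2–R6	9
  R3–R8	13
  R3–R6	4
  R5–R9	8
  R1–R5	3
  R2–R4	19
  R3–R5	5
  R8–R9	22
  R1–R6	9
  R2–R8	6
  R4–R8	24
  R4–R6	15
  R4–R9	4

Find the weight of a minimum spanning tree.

26

Prim, starting at R9.
Step 1: cheapest edge leaving the tree is R4–R9 (4); add R4.
Step 2: cheapest edge leaving the tree is R5–R9 (8); add R5.
Step 3: cheapest edge leaving the tree is R1–R5 (3); add R1.
Step 4: cheapest edge leaving the tree is R1–R2 (1); add R2.
Step 5: cheapest edge leaving the tree is R3–R5 (5); add R3.
Step 6: cheapest edge leaving the tree is R3–R6 (4); add R6.
Step 7: cheapest edge leaving the tree is R6–R8 (1); add R8.
MST edges: R4–R9, R5–R9, R1–R5, R1–R2, R3–R5, R3–R6, R6–R8; total weight 4+8+3+1+5+4+1 = 26.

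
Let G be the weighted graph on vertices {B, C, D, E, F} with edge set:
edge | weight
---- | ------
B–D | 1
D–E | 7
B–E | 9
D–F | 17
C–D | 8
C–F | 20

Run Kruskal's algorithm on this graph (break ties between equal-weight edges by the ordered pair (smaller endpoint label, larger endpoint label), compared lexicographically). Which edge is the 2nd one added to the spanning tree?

Kruskal: consider edges lightest-first.
B–D (1): add. Components now {B,D} {C} {E} {F}
D–E (7): add. Components now {B,D,E} {C} {F}
C–D (8): add. Components now {B,C,D,E} {F}
B–E (9): skip — B and E already connected.
D–F (17): add. Components now {B,C,D,E,F}
The 2nd edge added is D–E.

D-E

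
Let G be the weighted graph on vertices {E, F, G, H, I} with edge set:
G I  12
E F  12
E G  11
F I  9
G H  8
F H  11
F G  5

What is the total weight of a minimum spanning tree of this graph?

Grow the tree from E using Prim:
Step 1: frontier [E G 11, E F 12] → take E G (11); add G.
Step 2: frontier [E F 12, F G 5, G H 8, G I 12] → take F G (5); add F.
Step 3: frontier [F I 9, F H 11, G H 8, G I 12] → take G H (8); add H.
Step 4: frontier [F I 9, G I 12] → take F I (9); add I.
MST edges: E G, F G, G H, F I; total weight 11+5+8+9 = 33.

33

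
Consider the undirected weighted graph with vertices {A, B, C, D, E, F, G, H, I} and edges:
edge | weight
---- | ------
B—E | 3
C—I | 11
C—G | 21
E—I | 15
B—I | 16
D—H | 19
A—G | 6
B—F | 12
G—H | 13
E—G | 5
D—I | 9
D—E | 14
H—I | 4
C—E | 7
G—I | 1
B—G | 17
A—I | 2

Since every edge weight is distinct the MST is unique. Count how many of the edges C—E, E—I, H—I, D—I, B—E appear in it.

Kruskal's algorithm — process edges by increasing weight (ties by edge label):
G—I (1): add — endpoints in different components.
A—I (2): add — endpoints in different components.
B—E (3): add — endpoints in different components.
H—I (4): add — endpoints in different components.
E—G (5): add — endpoints in different components.
A—G (6): skip — A and G already connected.
C—E (7): add — endpoints in different components.
D—I (9): add — endpoints in different components.
C—I (11): skip — C and I already connected.
B—F (12): add — endpoints in different components.
MST edge set: {G—I, A—I, B—E, H—I, E—G, C—E, D—I, B—F}.
Of the listed edges, {C—E, H—I, D—I, B—E} are in the MST → 4.

4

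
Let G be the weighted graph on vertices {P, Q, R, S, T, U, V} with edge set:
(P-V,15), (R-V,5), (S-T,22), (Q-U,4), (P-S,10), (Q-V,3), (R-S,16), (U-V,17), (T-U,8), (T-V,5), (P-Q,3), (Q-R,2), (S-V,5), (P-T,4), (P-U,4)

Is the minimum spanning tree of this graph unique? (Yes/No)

No

Kruskal: consider edges lightest-first.
Q-R (2): add — endpoints in different components.
P-Q (3): add — endpoints in different components.
Q-V (3): add — endpoints in different components.
P-T (4): add — endpoints in different components.
P-U (4): add — endpoints in different components.
Q-U (4): skip — Q and U already connected.
R-V (5): skip — R and V already connected.
S-V (5): add — endpoints in different components.
Non-tree edge Q-U has weight 4, equal to the heaviest edge on its tree cycle — swapping gives another MST of the same weight. Not unique.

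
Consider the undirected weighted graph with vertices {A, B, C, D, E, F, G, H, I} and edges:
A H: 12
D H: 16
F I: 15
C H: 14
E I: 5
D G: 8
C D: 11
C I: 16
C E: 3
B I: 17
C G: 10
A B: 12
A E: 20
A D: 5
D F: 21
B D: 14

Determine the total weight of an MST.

70

Grow the tree from D using Prim:
Step 1: cheapest edge leaving the tree is A D (5); add A.
Step 2: cheapest edge leaving the tree is D G (8); add G.
Step 3: cheapest edge leaving the tree is C G (10); add C.
Step 4: cheapest edge leaving the tree is C E (3); add E.
Step 5: cheapest edge leaving the tree is E I (5); add I.
Step 6: cheapest edge leaving the tree is A B (12); add B.
Step 7: cheapest edge leaving the tree is A H (12); add H.
Step 8: cheapest edge leaving the tree is F I (15); add F.
MST edges: A D, D G, C G, C E, E I, A B, A H, F I; total weight 5+8+10+3+5+12+12+15 = 70.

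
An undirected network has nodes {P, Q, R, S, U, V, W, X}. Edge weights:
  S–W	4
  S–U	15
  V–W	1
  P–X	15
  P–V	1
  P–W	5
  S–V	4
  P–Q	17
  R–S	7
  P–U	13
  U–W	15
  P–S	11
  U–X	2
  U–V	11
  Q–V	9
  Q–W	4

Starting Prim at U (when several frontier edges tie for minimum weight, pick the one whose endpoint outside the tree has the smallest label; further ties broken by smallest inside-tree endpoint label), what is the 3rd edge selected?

Prim's algorithm from U:
Step 1: cheapest edge leaving the tree is U–X (2); add X.
Step 2: cheapest edge leaving the tree is U–V (11); add V.
Step 3: cheapest edge leaving the tree is P–V (1); add P.
Step 4: cheapest edge leaving the tree is V–W (1); add W.
Step 5: cheapest edge leaving the tree is Q–W (4); add Q.
Step 6: cheapest edge leaving the tree is S–V (4); add S.
Step 7: cheapest edge leaving the tree is R–S (7); add R.
The 3rd edge added is P–V.

P-V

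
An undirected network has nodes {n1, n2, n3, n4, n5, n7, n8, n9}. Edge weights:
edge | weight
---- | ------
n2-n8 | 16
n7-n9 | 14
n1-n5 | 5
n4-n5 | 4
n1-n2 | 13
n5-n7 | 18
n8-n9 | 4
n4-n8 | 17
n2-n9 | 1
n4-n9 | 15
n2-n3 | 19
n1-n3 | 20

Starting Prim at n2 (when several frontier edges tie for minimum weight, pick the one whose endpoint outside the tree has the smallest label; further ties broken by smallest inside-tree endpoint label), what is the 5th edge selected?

n4-n5

Prim, starting at n2.
Step 1: cheapest edge leaving the tree is n2-n9 (1); add n9.
Step 2: cheapest edge leaving the tree is n8-n9 (4); add n8.
Step 3: cheapest edge leaving the tree is n1-n2 (13); add n1.
Step 4: cheapest edge leaving the tree is n1-n5 (5); add n5.
Step 5: cheapest edge leaving the tree is n4-n5 (4); add n4.
Step 6: cheapest edge leaving the tree is n7-n9 (14); add n7.
Step 7: cheapest edge leaving the tree is n2-n3 (19); add n3.
The 5th edge added is n4-n5.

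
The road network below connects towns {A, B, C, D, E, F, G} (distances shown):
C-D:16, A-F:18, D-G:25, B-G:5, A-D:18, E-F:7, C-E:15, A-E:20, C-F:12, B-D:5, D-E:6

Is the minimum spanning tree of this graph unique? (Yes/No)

No

Kruskal: consider edges lightest-first.
B-D (5): add. Components now {A} {B,D} {C} {E} {F} {G}
B-G (5): add. Components now {A} {B,D,G} {C} {E} {F}
D-E (6): add. Components now {A} {B,D,E,G} {C} {F}
E-F (7): add. Components now {A} {B,D,E,F,G} {C}
C-F (12): add. Components now {A} {B,C,D,E,F,G}
C-E (15): skip — C and E already connected.
C-D (16): skip — C and D already connected.
A-D (18): add. Components now {A,B,C,D,E,F,G}
Non-tree edge A-F has weight 18, equal to the heaviest edge on its tree cycle — swapping gives another MST of the same weight. Not unique.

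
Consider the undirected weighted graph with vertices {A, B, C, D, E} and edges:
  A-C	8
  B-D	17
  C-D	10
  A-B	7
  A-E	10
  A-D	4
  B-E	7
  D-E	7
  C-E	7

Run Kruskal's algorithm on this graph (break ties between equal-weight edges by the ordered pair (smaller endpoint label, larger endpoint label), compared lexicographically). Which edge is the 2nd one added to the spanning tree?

Kruskal: consider edges lightest-first.
A-D (4): add. Components now {A,D} {B} {C} {E}
A-B (7): add. Components now {A,B,D} {C} {E}
B-E (7): add. Components now {A,B,D,E} {C}
C-E (7): add. Components now {A,B,C,D,E}
The 2nd edge added is A-B.

A-B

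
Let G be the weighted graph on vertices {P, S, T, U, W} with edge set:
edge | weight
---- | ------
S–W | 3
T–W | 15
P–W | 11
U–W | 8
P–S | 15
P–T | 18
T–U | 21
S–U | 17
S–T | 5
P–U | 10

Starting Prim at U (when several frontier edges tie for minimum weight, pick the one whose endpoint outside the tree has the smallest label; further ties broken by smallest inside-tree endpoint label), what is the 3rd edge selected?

Prim, starting at U.
Step 1: frontier [U–W 8, P–U 10, S–U 17, T–U 21] → take U–W (8); add W.
Step 2: frontier [P–U 10, S–U 17, T–U 21, S–W 3, P–W 11, T–W 15] → take S–W (3); add S.
Step 3: frontier [S–T 5, P–S 15, P–U 10, T–U 21, P–W 11, T–W 15] → take S–T (5); add T.
Step 4: frontier [P–S 15, P–T 18, P–U 10, P–W 11] → take P–U (10); add P.
The 3rd edge added is S–T.

S-T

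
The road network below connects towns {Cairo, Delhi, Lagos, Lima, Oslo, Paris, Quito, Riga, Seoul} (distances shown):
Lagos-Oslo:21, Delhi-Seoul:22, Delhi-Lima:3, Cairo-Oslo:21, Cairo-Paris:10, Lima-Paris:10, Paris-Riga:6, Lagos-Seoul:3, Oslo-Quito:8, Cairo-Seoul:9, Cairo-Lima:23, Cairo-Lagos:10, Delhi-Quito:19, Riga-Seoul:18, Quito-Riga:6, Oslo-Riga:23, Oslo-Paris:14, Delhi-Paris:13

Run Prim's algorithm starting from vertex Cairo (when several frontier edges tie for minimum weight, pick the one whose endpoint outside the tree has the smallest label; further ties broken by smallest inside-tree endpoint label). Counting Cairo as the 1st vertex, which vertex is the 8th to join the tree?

Lima

Prim's algorithm from Cairo:
Step 1: cheapest edge leaving the tree is Cairo-Seoul (9); add Seoul.
Step 2: cheapest edge leaving the tree is Lagos-Seoul (3); add Lagos.
Step 3: cheapest edge leaving the tree is Cairo-Paris (10); add Paris.
Step 4: cheapest edge leaving the tree is Paris-Riga (6); add Riga.
Step 5: cheapest edge leaving the tree is Quito-Riga (6); add Quito.
Step 6: cheapest edge leaving the tree is Oslo-Quito (8); add Oslo.
Step 7: cheapest edge leaving the tree is Lima-Paris (10); add Lima.
Step 8: cheapest edge leaving the tree is Delhi-Lima (3); add Delhi.
Vertex order: Cairo, Seoul, Lagos, Paris, Riga, Quito, Oslo, Lima, Delhi. The 8th vertex is Lima.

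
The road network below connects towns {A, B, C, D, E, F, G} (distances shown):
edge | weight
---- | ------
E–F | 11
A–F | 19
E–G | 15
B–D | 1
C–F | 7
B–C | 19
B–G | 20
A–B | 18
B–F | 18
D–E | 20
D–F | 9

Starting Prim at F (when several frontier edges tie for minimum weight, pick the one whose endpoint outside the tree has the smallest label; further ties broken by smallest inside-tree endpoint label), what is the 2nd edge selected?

D-F

Prim, starting at F.
Step 1: cheapest edge leaving the tree is C–F (7); add C.
Step 2: cheapest edge leaving the tree is D–F (9); add D.
Step 3: cheapest edge leaving the tree is B–D (1); add B.
Step 4: cheapest edge leaving the tree is E–F (11); add E.
Step 5: cheapest edge leaving the tree is E–G (15); add G.
Step 6: cheapest edge leaving the tree is A–B (18); add A.
The 2nd edge added is D–F.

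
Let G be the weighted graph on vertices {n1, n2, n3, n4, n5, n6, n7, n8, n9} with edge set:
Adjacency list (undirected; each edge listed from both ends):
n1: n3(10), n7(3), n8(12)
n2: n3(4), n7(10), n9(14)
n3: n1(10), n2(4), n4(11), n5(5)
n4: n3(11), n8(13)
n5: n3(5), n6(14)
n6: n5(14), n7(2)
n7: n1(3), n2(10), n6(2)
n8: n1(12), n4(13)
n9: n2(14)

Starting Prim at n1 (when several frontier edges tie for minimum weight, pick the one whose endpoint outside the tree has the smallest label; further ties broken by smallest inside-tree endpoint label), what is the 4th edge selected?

Prim's algorithm from n1:
Step 1: cheapest edge leaving the tree is n1-n7 (3); add n7.
Step 2: cheapest edge leaving the tree is n6-n7 (2); add n6.
Step 3: cheapest edge leaving the tree is n2-n7 (10); add n2.
Step 4: cheapest edge leaving the tree is n2-n3 (4); add n3.
Step 5: cheapest edge leaving the tree is n3-n5 (5); add n5.
Step 6: cheapest edge leaving the tree is n3-n4 (11); add n4.
Step 7: cheapest edge leaving the tree is n1-n8 (12); add n8.
Step 8: cheapest edge leaving the tree is n2-n9 (14); add n9.
The 4th edge added is n2-n3.

n2-n3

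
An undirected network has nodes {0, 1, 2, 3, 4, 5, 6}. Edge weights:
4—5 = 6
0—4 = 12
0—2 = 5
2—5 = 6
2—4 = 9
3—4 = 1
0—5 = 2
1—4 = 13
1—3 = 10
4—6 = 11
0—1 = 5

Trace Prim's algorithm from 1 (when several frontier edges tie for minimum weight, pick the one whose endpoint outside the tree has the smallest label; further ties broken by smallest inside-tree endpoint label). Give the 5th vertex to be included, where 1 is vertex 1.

Prim's algorithm from 1:
Step 1: frontier [0—1 5, 1—3 10, 1—4 13] → take 0—1 (5); add 0.
Step 2: frontier [0—5 2, 0—2 5, 0—4 12, 1—3 10, 1—4 13] → take 0—5 (2); add 5.
Step 3: frontier [0—2 5, 0—4 12, 1—3 10, 1—4 13, 2—5 6, 4—5 6] → take 0—2 (5); add 2.
Step 4: frontier [0—4 12, 1—3 10, 1—4 13, 2—4 9, 4—5 6] → take 4—5 (6); add 4.
Step 5: frontier [1—3 10, 3—4 1, 4—6 11] → take 3—4 (1); add 3.
Step 6: frontier [4—6 11] → take 4—6 (11); add 6.
Vertex order: 1, 0, 5, 2, 4, 3, 6. The 5th vertex is 4.

4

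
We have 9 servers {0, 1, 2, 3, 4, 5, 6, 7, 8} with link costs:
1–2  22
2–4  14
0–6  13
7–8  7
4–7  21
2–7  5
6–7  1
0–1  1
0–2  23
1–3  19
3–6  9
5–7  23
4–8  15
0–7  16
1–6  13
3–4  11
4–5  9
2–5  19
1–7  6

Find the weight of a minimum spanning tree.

49

Kruskal: consider edges lightest-first.
0–1 (1): add — endpoints in different components.
6–7 (1): add — endpoints in different components.
2–7 (5): add — endpoints in different components.
1–7 (6): add — endpoints in different components.
7–8 (7): add — endpoints in different components.
3–6 (9): add — endpoints in different components.
4–5 (9): add — endpoints in different components.
3–4 (11): add — endpoints in different components.
MST edges: 0–1, 6–7, 2–7, 1–7, 7–8, 3–6, 4–5, 3–4; total weight 1+1+5+6+7+9+9+11 = 49.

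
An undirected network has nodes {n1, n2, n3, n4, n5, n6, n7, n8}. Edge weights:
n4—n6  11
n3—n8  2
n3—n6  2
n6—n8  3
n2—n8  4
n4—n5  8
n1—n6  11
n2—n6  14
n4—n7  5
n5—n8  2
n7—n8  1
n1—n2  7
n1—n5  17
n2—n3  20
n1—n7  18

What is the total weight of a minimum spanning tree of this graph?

23

Prim, starting at n4.
Step 1: cheapest edge leaving the tree is n4—n7 (5); add n7.
Step 2: cheapest edge leaving the tree is n7—n8 (1); add n8.
Step 3: cheapest edge leaving the tree is n3—n8 (2); add n3.
Step 4: cheapest edge leaving the tree is n5—n8 (2); add n5.
Step 5: cheapest edge leaving the tree is n3—n6 (2); add n6.
Step 6: cheapest edge leaving the tree is n2—n8 (4); add n2.
Step 7: cheapest edge leaving the tree is n1—n2 (7); add n1.
MST edges: n4—n7, n7—n8, n3—n8, n5—n8, n3—n6, n2—n8, n1—n2; total weight 5+1+2+2+2+4+7 = 23.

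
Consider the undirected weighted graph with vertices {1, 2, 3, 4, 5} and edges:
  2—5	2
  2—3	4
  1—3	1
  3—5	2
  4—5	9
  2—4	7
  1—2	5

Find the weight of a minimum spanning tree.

12

Kruskal's algorithm — process edges by increasing weight (ties by edge label):
1—3 (1): add. Components now {1,3} {2} {4} {5}
2—5 (2): add. Components now {1,3} {2,5} {4}
3—5 (2): add. Components now {1,2,3,5} {4}
2—3 (4): skip — 2 and 3 already connected.
1—2 (5): skip — 1 and 2 already connected.
2—4 (7): add. Components now {1,2,3,4,5}
MST edges: 1—3, 2—5, 3—5, 2—4; total weight 1+2+2+7 = 12.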